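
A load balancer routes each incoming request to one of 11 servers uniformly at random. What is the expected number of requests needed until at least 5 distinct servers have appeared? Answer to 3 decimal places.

With k distinct servers already seen, the next new one arrives after an expected 11/(11-k) requests.
Sum over k = 0,...,4: E = 11/11 + 11/10 + 11/9 + 11/8 + 11/7 = 6.2687.

6.269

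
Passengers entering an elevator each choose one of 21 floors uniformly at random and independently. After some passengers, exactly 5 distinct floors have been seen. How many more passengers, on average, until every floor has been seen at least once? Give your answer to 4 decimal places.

The wait to go from k to k+1 distinct floors is geometric with mean 21/(21-k).
Sum over k = 5,...,20: E = 21/16 + 21/15 + 21/14 + ... + 21/2 + 21/1 = 70.99531.

70.9953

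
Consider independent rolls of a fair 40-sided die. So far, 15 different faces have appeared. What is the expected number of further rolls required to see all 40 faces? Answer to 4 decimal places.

152.6383

The wait to go from k to k+1 distinct faces is geometric with mean 40/(40-k).
Sum over k = 15,...,39: E = 40/25 + 40/24 + 40/23 + ... + 40/2 + 40/1 = 152.63833.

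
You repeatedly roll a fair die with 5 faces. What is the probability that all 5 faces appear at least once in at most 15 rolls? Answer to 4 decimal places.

By inclusion–exclusion over which faces are missing,
P(all seen) = Σ_{j=0}^{5} (-1)^j C(5,j)((5-j)/5)^15
= 1.00000 - 0.17592 + 0.00470 - 0.00001 + 0.00000 - 0.00000
= 0.82877.

0.8288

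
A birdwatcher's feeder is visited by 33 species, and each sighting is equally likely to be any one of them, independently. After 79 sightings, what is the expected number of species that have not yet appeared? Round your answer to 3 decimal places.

2.902

For each species, P(unseen after 79) = (32/33)^79 = 0.0880.
By linearity of expectation, E[unseen] = 33·(32/33)^79 = 2.9024.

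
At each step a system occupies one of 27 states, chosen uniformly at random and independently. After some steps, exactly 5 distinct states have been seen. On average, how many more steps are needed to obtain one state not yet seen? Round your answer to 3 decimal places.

The number of steps until the next new state is geometric with success probability 22/27, so its mean is 27/22.
E = 27/22 = 1.2273.

1.227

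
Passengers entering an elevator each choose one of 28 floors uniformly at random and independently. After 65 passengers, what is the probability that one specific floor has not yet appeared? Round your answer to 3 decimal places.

0.094

Each passenger misses the fixed floor with probability (28-1)/28 = 27/28, independently.
P(still missing after 65) = (27/28)^65 = 0.0941.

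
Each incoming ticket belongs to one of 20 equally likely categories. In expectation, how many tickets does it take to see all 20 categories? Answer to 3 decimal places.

71.955

After k distinct categories have appeared, the next ticket gives a new one with probability (20-k)/20, so the expected wait for the (k+1)-th is 20/(20-k).
E[T] = 20/20 + 20/19 + 20/18 + ... + 20/2 + 20/1 = 20·H_{20}.
H_{20} = 3.5977, so E[T] = 71.9548.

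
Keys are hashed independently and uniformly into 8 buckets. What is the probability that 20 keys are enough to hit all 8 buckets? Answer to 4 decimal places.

Let A_i be the event that bucket i is missing after 20 keys. By inclusion–exclusion on the A_i,
P(all seen) = Σ_{j=0}^{8} (-1)^j C(8,j)((8-j)/8)^20
= 1.00000 - 0.55367 + 0.08879 - 0.00463 + 0.00007 - 0.00000 + 0.00000 - 0.00000 + 0.00000
= 0.53056.

0.5306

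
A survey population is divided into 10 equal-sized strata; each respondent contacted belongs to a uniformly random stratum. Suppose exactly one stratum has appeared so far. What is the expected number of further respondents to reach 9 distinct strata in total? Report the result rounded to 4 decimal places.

18.2897

The wait to go from k to k+1 distinct strata is geometric with mean 10/(10-k).
Sum over k = 1,...,8: E = 10/9 + 10/8 + 10/7 + ... + 10/3 + 10/2 = 18.28968.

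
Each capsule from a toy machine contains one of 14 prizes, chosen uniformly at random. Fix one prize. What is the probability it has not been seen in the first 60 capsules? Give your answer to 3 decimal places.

Each capsule misses the fixed prize with probability (14-1)/14 = 13/14, independently.
P(still missing after 60) = (13/14)^60 = 0.0117.

0.012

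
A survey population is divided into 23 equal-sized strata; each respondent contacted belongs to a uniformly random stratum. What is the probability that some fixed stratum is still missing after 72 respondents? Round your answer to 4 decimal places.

On each respondent the fixed stratum fails to appear with probability 22/23.
P(still missing after 72) = (22/23)^72 = 0.04074.

0.0407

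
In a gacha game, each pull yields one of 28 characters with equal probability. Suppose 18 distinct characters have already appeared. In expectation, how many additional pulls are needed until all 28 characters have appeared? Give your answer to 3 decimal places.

From k distinct to k+1 distinct takes on average 28/(28-k) pulls.
Sum over k = 18,...,27: E = 28/10 + 28/9 + 28/8 + ... + 28/2 + 28/1 = 82.0111.

82.011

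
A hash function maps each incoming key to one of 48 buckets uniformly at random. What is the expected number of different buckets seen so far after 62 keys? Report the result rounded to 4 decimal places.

For each bucket, P(seen in 62 keys) = 1 - (47/48)^62 = 0.72891.
By linearity of expectation, E[distinct seen] = 48·(1 - (47/48)^62) = 34.98777.

34.9878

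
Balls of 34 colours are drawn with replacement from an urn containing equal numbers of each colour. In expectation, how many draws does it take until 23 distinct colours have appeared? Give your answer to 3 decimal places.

37.343

Going from k to k+1 distinct takes a geometric number of draws with mean 34/(34-k).
Sum over k = 0,...,22: E = 34/34 + 34/33 + 34/32 + ... + 34/13 + 34/12 = 37.3433.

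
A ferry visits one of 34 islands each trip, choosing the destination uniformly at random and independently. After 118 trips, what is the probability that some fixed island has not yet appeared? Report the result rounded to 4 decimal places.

On each trip the fixed island fails to appear with probability 33/34.
P(still missing after 118) = (33/34)^118 = 0.02952.

0.0295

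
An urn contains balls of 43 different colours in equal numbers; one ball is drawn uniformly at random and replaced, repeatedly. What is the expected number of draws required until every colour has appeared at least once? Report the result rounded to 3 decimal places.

187.050

The wait to go from k to k+1 distinct colours is geometric with mean 43/(43-k).
E[T] = 43/43 + 43/42 + 43/41 + ... + 43/2 + 43/1 = 43·H_{43}.
H_{43} = 4.3500, so E[T] = 187.0499.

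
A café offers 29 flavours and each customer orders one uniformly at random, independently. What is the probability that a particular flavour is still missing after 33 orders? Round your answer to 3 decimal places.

0.314

On each order the fixed flavour fails to appear with probability 28/29.
P(still missing after 33) = (28/29)^33 = 0.3141.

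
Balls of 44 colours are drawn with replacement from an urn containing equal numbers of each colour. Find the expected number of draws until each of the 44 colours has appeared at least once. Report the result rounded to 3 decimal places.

After k distinct colours have appeared, the next draw gives a new one with probability (44-k)/44, so the expected wait for the (k+1)-th is 44/(44-k).
E[T] = 44/44 + 44/43 + 44/42 + ... + 44/2 + 44/1 = 44·H_{44}.
H_{44} = 4.3727, so E[T] = 192.3999.

192.400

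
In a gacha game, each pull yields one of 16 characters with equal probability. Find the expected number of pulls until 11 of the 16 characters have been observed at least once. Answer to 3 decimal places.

17.558

With k distinct characters already seen, the next new one arrives after an expected 16/(16-k) pulls.
Sum over k = 0,...,10: E = 16/16 + 16/15 + 16/14 + ... + 16/7 + 16/6 = 17.5583.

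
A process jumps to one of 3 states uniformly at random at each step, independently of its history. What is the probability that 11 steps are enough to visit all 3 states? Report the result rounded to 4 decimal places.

0.9653

Let A_i be the event that state i is missing after 11 steps. By inclusion–exclusion on the A_i,
P(all seen) = Σ_{j=0}^{3} (-1)^j C(3,j)((3-j)/3)^11
= 1.00000 - 0.03468 + 0.00002 - 0.00000
= 0.96533.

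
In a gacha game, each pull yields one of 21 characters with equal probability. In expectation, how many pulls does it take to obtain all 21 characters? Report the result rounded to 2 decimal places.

76.55

Split into phases: going from k distinct to k+1 distinct takes on average 21/(21-k) pulls.
E[T] = 21/21 + 21/20 + 21/19 + ... + 21/2 + 21/1 = 21·H_{21}.
H_{21} = 3.645, so E[T] = 76.553.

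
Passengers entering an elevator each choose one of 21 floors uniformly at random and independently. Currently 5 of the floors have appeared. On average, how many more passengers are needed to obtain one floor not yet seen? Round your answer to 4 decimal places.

1.3125

The number of passengers until the next new floor is geometric with success probability 16/21, so its mean is 21/16.
E = 21/16 = 1.31250.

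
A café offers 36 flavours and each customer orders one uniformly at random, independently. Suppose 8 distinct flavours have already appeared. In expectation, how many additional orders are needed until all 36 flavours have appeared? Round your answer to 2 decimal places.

The wait to go from k to k+1 distinct flavours is geometric with mean 36/(36-k).
Sum over k = 8,...,35: E = 36/28 + 36/27 + 36/26 + ... + 36/2 + 36/1 = 141.378.

141.38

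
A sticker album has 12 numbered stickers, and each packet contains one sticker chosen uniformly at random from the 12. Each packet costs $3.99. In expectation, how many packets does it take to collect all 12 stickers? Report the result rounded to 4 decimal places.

37.2385

The wait to go from k to k+1 distinct stickers is geometric with mean 12/(12-k).
E[T] = 12/12 + 12/11 + 12/10 + ... + 12/2 + 12/1 = 12·H_{12}.
H_{12} = 3.10321, so E[T] = 37.23853.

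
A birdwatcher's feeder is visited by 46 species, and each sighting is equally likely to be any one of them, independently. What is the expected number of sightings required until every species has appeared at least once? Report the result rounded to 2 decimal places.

The wait to go from k to k+1 distinct species is geometric with mean 46/(46-k).
E[T] = 46/46 + 46/45 + 46/44 + ... + 46/2 + 46/1 = 46·H_{46}.
H_{46} = 4.417, so E[T] = 203.168.

203.17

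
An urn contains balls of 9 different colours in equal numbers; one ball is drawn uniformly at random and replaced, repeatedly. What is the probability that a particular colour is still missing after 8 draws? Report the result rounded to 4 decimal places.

0.3897

Each draw misses the fixed colour with probability (9-1)/9 = 8/9, independently.
P(still missing after 8) = (8/9)^8 = 0.38974.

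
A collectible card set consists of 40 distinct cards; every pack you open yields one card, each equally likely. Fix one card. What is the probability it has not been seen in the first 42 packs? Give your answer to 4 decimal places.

0.3453

Each pack misses the fixed card with probability (40-1)/40 = 39/40, independently.
P(still missing after 42) = (39/40)^42 = 0.34530.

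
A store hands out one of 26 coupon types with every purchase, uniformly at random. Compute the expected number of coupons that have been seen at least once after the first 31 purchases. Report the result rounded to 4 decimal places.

For each coupon, P(seen in 31 purchases) = 1 - (25/26)^31 = 0.70354.
By linearity of expectation, E[distinct seen] = 26·(1 - (25/26)^31) = 18.29203.

18.2920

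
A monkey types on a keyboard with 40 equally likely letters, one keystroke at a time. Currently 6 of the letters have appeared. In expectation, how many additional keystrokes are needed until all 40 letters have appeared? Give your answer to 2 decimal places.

164.73

With k distinct letters already seen, the next new one takes an expected 40/(40-k) keystrokes.
Sum over k = 6,...,39: E = 40/34 + 40/33 + 40/32 + ... + 40/2 + 40/1 = 164.728.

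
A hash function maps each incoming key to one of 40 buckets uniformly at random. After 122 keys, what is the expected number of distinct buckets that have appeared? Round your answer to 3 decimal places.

38.178

For each bucket, P(seen in 122 keys) = 1 - (39/40)^122 = 0.9544.
By linearity of expectation, E[distinct seen] = 40·(1 - (39/40)^122) = 38.1777.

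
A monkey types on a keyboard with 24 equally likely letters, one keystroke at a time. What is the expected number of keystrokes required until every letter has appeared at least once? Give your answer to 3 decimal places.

After k distinct letters have appeared, the next keystroke gives a new one with probability (24-k)/24, so the expected wait for the (k+1)-th is 24/(24-k).
E[T] = 24/24 + 24/23 + 24/22 + ... + 24/2 + 24/1 = 24·H_{24}.
H_{24} = 3.7760, so E[T] = 90.6230.

90.623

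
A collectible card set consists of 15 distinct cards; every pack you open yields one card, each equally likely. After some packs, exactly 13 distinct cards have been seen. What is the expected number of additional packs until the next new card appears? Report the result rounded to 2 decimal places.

Each pack yields a new card with probability (15-13)/15 = 2/15, so the wait is geometric with mean 15/2.
E = 15/2 = 7.500.

7.50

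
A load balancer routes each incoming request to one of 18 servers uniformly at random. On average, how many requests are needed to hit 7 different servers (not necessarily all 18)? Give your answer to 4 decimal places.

8.5542

Going from k to k+1 distinct takes a geometric number of requests with mean 18/(18-k).
Sum over k = 0,...,6: E = 18/18 + 18/17 + 18/16 + ... + 18/13 + 18/12 = 8.55415.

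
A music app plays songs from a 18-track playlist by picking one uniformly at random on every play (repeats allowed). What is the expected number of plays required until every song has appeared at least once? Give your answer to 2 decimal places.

Split into phases: going from k distinct to k+1 distinct takes on average 18/(18-k) plays.
E[T] = 18/18 + 18/17 + 18/16 + ... + 18/2 + 18/1 = 18·H_{18}.
H_{18} = 3.495, so E[T] = 62.912.

62.91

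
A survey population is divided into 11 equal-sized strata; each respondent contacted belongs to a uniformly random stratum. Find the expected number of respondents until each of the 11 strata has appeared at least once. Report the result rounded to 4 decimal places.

33.2187

The wait to go from k to k+1 distinct strata is geometric with mean 11/(11-k).
E[T] = 11/11 + 11/10 + 11/9 + ... + 11/2 + 11/1 = 11·H_{11}.
H_{11} = 3.01988, so E[T] = 33.21865.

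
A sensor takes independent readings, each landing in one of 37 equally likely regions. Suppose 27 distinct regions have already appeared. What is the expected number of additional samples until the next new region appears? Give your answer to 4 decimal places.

3.7000

The number of samples until the next new region is geometric with success probability 10/37, so its mean is 37/10.
E = 37/10 = 3.70000.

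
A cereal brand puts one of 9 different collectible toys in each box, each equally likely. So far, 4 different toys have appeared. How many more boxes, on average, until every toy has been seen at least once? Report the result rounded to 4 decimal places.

20.5500

From k distinct to k+1 distinct takes on average 9/(9-k) boxes.
Sum over k = 4,...,8: E = 9/5 + 9/4 + 9/3 + 9/2 + 9/1 = 20.55000.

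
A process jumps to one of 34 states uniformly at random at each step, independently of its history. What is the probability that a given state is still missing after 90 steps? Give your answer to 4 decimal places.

Each step misses the fixed state with probability (34-1)/34 = 33/34, independently.
P(still missing after 90) = (33/34)^90 = 0.06810.

0.0681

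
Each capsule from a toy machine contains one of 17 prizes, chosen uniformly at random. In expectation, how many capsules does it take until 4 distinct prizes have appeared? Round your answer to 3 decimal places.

4.410

With k distinct prizes already seen, the next new one arrives after an expected 17/(17-k) capsules.
Sum over k = 0,...,3: E = 17/17 + 17/16 + 17/15 + 17/14 = 4.4101.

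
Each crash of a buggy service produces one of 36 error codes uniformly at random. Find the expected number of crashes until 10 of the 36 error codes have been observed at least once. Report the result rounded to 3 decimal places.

With k distinct error codes already seen, the next new one arrives after an expected 36/(36-k) crashes.
Sum over k = 0,...,9: E = 36/36 + 36/35 + 36/34 + ... + 36/28 + 36/27 = 11.5250.

11.525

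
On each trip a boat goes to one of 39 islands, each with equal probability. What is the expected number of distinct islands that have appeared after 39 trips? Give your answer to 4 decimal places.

For each island, P(seen in 39 trips) = 1 - (38/39)^39 = 0.63689.
By linearity of expectation, E[distinct seen] = 39·(1 - (38/39)^39) = 24.83863.

24.8386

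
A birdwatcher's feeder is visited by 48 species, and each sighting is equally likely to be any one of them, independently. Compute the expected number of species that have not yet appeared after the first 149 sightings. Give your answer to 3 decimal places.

For each species, P(unseen after 149) = (47/48)^149 = 0.0434.
By linearity of expectation, E[unseen] = 48·(47/48)^149 = 2.0839.

2.084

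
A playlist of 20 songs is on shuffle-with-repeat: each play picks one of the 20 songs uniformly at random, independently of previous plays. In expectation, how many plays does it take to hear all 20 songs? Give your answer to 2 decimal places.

71.95

After k distinct songs have appeared, the next play gives a new one with probability (20-k)/20, so the expected wait for the (k+1)-th is 20/(20-k).
E[T] = 20/20 + 20/19 + 20/18 + ... + 20/2 + 20/1 = 20·H_{20}.
H_{20} = 3.598, so E[T] = 71.955.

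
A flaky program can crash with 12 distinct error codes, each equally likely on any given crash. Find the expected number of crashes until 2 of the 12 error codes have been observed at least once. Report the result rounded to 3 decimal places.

Going from k to k+1 distinct takes a geometric number of crashes with mean 12/(12-k).
Sum over k = 0,...,1: E = 12/12 + 12/11 = 2.0909.

2.091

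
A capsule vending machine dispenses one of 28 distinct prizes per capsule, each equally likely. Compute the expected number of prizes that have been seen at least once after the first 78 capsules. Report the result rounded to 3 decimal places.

26.359

For each prize, P(seen in 78 capsules) = 1 - (27/28)^78 = 0.9414.
By linearity of expectation, E[distinct seen] = 28·(1 - (27/28)^78) = 26.3586.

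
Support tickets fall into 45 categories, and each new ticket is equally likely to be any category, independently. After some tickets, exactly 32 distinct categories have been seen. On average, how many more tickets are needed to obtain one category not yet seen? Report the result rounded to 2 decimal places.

The number of tickets until the next new category is geometric with success probability 13/45, so its mean is 45/13.
E = 45/13 = 3.462.

3.46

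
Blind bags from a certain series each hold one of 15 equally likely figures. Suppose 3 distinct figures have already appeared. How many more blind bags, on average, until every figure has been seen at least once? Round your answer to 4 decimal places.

46.5482

The wait to go from k to k+1 distinct figures is geometric with mean 15/(15-k).
Sum over k = 3,...,14: E = 15/12 + 15/11 + 15/10 + ... + 15/2 + 15/1 = 46.54816.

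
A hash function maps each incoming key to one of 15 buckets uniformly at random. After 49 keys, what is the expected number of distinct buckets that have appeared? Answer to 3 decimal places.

For each bucket, P(seen in 49 keys) = 1 - (14/15)^49 = 0.9660.
By linearity of expectation, E[distinct seen] = 15·(1 - (14/15)^49) = 14.4896.

14.490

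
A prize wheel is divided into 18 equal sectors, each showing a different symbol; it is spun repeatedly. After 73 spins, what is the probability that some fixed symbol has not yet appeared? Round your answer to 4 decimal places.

0.0154

On each spin the fixed symbol fails to appear with probability 17/18.
P(still missing after 73) = (17/18)^73 = 0.01541.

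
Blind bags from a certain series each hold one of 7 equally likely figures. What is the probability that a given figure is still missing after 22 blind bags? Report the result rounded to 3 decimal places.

On each blind bag the fixed figure fails to appear with probability 6/7.
P(still missing after 22) = (6/7)^22 = 0.0337.

0.034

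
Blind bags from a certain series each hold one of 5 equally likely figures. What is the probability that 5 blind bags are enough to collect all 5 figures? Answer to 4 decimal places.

0.0384

By inclusion–exclusion over which figures are missing,
P(all seen) = Σ_{j=0}^{5} (-1)^j C(5,j)((5-j)/5)^5
= 1.00000 - 1.63840 + 0.77760 - 0.10240 + 0.00160 - 0.00000
= 0.03840.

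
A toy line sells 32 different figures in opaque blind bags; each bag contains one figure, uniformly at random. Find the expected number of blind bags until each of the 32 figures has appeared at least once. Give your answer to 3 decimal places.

After k distinct figures have appeared, the next blind bag gives a new one with probability (32-k)/32, so the expected wait for the (k+1)-th is 32/(32-k).
E[T] = 32/32 + 32/31 + 32/30 + ... + 32/2 + 32/1 = 32·H_{32}.
H_{32} = 4.0585, so E[T] = 129.8718.

129.872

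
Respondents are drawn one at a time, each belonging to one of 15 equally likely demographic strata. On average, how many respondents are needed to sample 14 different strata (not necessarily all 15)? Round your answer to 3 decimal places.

34.773

With k distinct strata already seen, the next new one arrives after an expected 15/(15-k) respondents.
Sum over k = 0,...,13: E = 15/15 + 15/14 + 15/13 + ... + 15/3 + 15/2 = 34.7734.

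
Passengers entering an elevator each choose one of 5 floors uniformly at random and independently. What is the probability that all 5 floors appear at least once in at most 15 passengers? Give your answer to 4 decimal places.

By inclusion–exclusion over which floors are missing,
P(all seen) = Σ_{j=0}^{5} (-1)^j C(5,j)((5-j)/5)^15
= 1.00000 - 0.17592 + 0.00470 - 0.00001 + 0.00000 - 0.00000
= 0.82877.

0.8288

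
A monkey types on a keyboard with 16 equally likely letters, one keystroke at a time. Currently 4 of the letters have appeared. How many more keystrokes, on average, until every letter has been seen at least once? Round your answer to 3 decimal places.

The wait to go from k to k+1 distinct letters is geometric with mean 16/(16-k).
Sum over k = 4,...,15: E = 16/12 + 16/11 + 16/10 + ... + 16/2 + 16/1 = 49.6514.

49.651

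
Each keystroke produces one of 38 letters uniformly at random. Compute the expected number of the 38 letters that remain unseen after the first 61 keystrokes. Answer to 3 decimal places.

7.469

For each letter, P(unseen after 61) = (37/38)^61 = 0.1966.
By linearity of expectation, E[unseen] = 38·(37/38)^61 = 7.4695.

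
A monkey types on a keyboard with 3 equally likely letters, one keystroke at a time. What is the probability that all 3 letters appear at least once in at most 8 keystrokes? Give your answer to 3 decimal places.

Let A_i be the event that letter i is missing after 8 keystrokes. By inclusion–exclusion on the A_i,
P(all seen) = Σ_{j=0}^{3} (-1)^j C(3,j)((3-j)/3)^8
= 1.0000 - 0.1171 + 0.0005 - 0.0000
= 0.8834.

0.883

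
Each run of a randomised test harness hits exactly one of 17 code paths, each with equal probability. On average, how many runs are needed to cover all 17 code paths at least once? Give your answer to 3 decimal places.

After k distinct code paths have appeared, the next run gives a new one with probability (17-k)/17, so the expected wait for the (k+1)-th is 17/(17-k).
E[T] = 17/17 + 17/16 + 17/15 + ... + 17/2 + 17/1 = 17·H_{17}.
H_{17} = 3.4396, so E[T] = 58.4724.

58.472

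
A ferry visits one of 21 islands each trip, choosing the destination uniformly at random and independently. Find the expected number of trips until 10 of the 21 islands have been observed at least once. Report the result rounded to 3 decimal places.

Going from k to k+1 distinct takes a geometric number of trips with mean 21/(21-k).
Sum over k = 0,...,9: E = 21/21 + 21/20 + 21/19 + ... + 21/13 + 21/12 = 13.1351.

13.135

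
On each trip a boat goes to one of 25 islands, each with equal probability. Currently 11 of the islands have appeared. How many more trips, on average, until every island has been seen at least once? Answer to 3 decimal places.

From k distinct to k+1 distinct takes on average 25/(25-k) trips.
Sum over k = 11,...,24: E = 25/14 + 25/13 + 25/12 + ... + 25/2 + 25/1 = 81.2891.

81.289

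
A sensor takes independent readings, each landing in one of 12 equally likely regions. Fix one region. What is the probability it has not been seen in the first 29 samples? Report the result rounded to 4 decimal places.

0.0802

Each sample misses the fixed region with probability (12-1)/12 = 11/12, independently.
P(still missing after 29) = (11/12)^29 = 0.08019.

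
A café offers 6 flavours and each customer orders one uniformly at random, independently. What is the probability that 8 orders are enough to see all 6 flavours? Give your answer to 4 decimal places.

0.1140

By inclusion–exclusion over which flavours are missing,
P(all seen) = Σ_{j=0}^{6} (-1)^j C(6,j)((6-j)/6)^8
= 1.00000 - 1.39541 + 0.58528 - 0.07813 + 0.00229 - 0.00000 + 0.00000
= 0.11403.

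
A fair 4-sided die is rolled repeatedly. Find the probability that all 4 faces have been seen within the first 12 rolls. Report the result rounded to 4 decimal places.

0.8748

Let A_i be the event that face i is missing after 12 rolls. By inclusion–exclusion on the A_i,
P(all seen) = Σ_{j=0}^{4} (-1)^j C(4,j)((4-j)/4)^12
= 1.00000 - 0.12671 + 0.00146 - 0.00000 + 0.00000
= 0.87476.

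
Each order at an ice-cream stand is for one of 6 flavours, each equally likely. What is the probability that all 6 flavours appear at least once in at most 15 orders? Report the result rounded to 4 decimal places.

By inclusion–exclusion over which flavours are missing,
P(all seen) = Σ_{j=0}^{6} (-1)^j C(6,j)((6-j)/6)^15
= 1.00000 - 0.38943 + 0.03425 - 0.00061 + 0.00000 - 0.00000 + 0.00000
= 0.64421.

0.6442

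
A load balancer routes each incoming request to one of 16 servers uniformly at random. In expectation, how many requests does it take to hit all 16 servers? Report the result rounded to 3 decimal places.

After k distinct servers have appeared, the next request gives a new one with probability (16-k)/16, so the expected wait for the (k+1)-th is 16/(16-k).
E[T] = 16/16 + 16/15 + 16/14 + ... + 16/2 + 16/1 = 16·H_{16}.
H_{16} = 3.3807, so E[T] = 54.0917.

54.092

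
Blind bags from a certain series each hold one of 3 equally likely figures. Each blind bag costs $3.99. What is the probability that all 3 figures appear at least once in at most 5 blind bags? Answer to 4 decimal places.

0.6173

By inclusion–exclusion over which figures are missing,
P(all seen) = Σ_{j=0}^{3} (-1)^j C(3,j)((3-j)/3)^5
= 1.00000 - 0.39506 + 0.01235 - 0.00000
= 0.61728.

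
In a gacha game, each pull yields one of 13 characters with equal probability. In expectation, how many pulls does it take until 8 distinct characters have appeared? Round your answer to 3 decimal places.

Going from k to k+1 distinct takes a geometric number of pulls with mean 13/(13-k).
Sum over k = 0,...,7: E = 13/13 + 13/12 + 13/11 + ... + 13/7 + 13/6 = 11.6584.

11.658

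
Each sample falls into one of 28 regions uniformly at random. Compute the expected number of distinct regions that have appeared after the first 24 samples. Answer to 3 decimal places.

16.302

For each region, P(seen in 24 samples) = 1 - (27/28)^24 = 0.5822.
By linearity of expectation, E[distinct seen] = 28·(1 - (27/28)^24) = 16.3024.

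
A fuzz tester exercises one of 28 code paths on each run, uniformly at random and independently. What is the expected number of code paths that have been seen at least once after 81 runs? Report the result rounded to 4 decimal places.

For each code path, P(seen in 81 runs) = 1 - (27/28)^81 = 0.94744.
By linearity of expectation, E[distinct seen] = 28·(1 - (27/28)^81) = 26.52829.

26.5283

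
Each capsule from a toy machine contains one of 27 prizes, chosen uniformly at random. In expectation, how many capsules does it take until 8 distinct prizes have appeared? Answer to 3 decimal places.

9.280

Going from k to k+1 distinct takes a geometric number of capsules with mean 27/(27-k).
Sum over k = 0,...,7: E = 27/27 + 27/26 + 27/25 + ... + 27/21 + 27/20 = 9.2804.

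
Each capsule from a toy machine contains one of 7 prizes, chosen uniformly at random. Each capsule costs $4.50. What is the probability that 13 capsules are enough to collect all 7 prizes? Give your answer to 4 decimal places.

0.2973

Let A_i be the event that prize i is missing after 13 capsules. By inclusion–exclusion on the A_i,
P(all seen) = Σ_{j=0}^{7} (-1)^j C(7,j)((7-j)/7)^13
= 1.00000 - 0.94360 + 0.26458 - 0.02424 + 0.00058 - 0.00000 + 0.00000 - 0.00000
= 0.29731.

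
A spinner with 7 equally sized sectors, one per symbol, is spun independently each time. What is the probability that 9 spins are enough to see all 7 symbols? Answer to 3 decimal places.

0.058

Let A_i be the event that symbol i is missing after 9 spins. By inclusion–exclusion on the A_i,
P(all seen) = Σ_{j=0}^{7} (-1)^j C(7,j)((7-j)/7)^9
= 1.0000 - 1.7481 + 1.0164 - 0.2274 + 0.0171 - 0.0003 + 0.0000 - 0.0000
= 0.0577.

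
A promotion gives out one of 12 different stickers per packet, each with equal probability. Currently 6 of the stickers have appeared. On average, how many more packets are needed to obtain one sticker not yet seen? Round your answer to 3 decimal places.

Each packet yields a new sticker with probability (12-6)/12 = 6/12, so the wait is geometric with mean 12/6.
E = 12/6 = 2.0000.

2.000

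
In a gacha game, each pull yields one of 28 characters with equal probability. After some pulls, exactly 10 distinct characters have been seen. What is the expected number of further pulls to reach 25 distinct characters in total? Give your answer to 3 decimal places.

46.530

From k distinct to k+1 distinct takes on average 28/(28-k) pulls.
Sum over k = 10,...,24: E = 28/18 + 28/17 + 28/16 + ... + 28/5 + 28/4 = 46.5297.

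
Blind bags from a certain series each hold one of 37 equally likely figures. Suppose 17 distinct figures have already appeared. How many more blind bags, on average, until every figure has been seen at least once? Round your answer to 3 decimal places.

From k distinct to k+1 distinct takes on average 37/(37-k) blind bags.
Sum over k = 17,...,36: E = 37/20 + 37/19 + 37/18 + ... + 37/2 + 37/1 = 133.1164.

133.116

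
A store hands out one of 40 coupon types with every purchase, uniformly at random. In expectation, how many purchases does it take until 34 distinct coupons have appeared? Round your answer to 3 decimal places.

73.142

With k distinct coupons already seen, the next new one arrives after an expected 40/(40-k) purchases.
Sum over k = 0,...,33: E = 40/40 + 40/39 + 40/38 + ... + 40/8 + 40/7 = 73.1417.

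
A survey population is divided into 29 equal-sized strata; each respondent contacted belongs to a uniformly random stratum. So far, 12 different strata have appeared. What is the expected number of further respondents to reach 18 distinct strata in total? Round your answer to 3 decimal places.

With k distinct strata already seen, the next new one takes an expected 29/(29-k) respondents.
Sum over k = 12,...,17: E = 29/17 + 29/16 + 29/15 + 29/14 + 29/13 + 29/12 = 12.1706.

12.171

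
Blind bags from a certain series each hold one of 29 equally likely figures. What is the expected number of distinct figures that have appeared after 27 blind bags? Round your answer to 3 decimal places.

For each figure, P(seen in 27 blind bags) = 1 - (28/29)^27 = 0.6123.
By linearity of expectation, E[distinct seen] = 29·(1 - (28/29)^27) = 17.7561.

17.756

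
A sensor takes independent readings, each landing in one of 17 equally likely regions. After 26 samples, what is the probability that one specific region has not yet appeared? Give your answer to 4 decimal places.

0.2068

Each sample misses the fixed region with probability (17-1)/17 = 16/17, independently.
P(still missing after 26) = (16/17)^26 = 0.20675.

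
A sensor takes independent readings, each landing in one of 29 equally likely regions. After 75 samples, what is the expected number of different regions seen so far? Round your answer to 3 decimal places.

26.914

For each region, P(seen in 75 samples) = 1 - (28/29)^75 = 0.9281.
By linearity of expectation, E[distinct seen] = 29·(1 - (28/29)^75) = 26.9136.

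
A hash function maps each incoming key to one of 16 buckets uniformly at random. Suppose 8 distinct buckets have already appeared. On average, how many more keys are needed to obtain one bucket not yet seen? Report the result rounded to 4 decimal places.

2.0000

The number of keys until the next new bucket is geometric with success probability 8/16, so its mean is 16/8.
E = 16/8 = 2.00000.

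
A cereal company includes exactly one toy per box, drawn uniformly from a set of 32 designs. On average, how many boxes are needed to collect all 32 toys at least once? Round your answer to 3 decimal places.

Split into phases: going from k distinct to k+1 distinct takes on average 32/(32-k) boxes.
E[T] = 32/32 + 32/31 + 32/30 + ... + 32/2 + 32/1 = 32·H_{32}.
H_{32} = 4.0585, so E[T] = 129.8718.

129.872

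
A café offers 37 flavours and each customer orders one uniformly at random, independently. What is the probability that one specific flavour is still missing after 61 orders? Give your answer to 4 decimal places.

Each order misses the fixed flavour with probability (37-1)/37 = 36/37, independently.
P(still missing after 61) = (36/37)^61 = 0.18800.

0.1880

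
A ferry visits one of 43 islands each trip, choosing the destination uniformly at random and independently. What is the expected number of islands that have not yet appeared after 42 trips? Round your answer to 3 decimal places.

16.005

For each island, P(unseen after 42) = (42/43)^42 = 0.3722.
By linearity of expectation, E[unseen] = 43·(42/43)^42 = 16.0053.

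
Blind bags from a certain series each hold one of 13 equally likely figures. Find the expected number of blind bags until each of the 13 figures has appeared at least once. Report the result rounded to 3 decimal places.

Split into phases: going from k distinct to k+1 distinct takes on average 13/(13-k) blind bags.
E[T] = 13/13 + 13/12 + 13/11 + ... + 13/2 + 13/1 = 13·H_{13}.
H_{13} = 3.1801, so E[T] = 41.3417.

41.342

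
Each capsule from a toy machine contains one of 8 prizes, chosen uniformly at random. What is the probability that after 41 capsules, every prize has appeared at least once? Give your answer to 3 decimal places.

By inclusion–exclusion over which prizes are missing,
P(all seen) = Σ_{j=0}^{8} (-1)^j C(8,j)((8-j)/8)^41
= 1.0000 - 0.0335 + 0.0002 - 0.0000 + 0.0000 - 0.0000 + 0.0000 - 0.0000 + 0.0000
= 0.9667.

0.967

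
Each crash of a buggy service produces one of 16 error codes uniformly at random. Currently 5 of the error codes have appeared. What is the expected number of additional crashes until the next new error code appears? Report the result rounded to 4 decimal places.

1.4545

Each crash yields a new error code with probability (16-5)/16 = 11/16, so the wait is geometric with mean 16/11.
E = 16/11 = 1.45455.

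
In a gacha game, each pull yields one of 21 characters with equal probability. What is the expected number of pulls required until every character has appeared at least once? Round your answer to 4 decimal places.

After k distinct characters have appeared, the next pull gives a new one with probability (21-k)/21, so the expected wait for the (k+1)-th is 21/(21-k).
E[T] = 21/21 + 21/20 + 21/19 + ... + 21/2 + 21/1 = 21·H_{21}.
H_{21} = 3.64536, so E[T] = 76.55253.

76.5525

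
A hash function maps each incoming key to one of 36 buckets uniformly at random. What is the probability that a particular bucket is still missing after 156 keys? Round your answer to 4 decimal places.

On each key the fixed bucket fails to appear with probability 35/36.
P(still missing after 156) = (35/36)^156 = 0.01234.

0.0123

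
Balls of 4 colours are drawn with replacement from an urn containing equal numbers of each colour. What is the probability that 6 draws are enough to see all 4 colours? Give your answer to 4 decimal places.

By inclusion–exclusion over which colours are missing,
P(all seen) = Σ_{j=0}^{4} (-1)^j C(4,j)((4-j)/4)^6
= 1.00000 - 0.71191 + 0.09375 - 0.00098 + 0.00000
= 0.38086.

0.3809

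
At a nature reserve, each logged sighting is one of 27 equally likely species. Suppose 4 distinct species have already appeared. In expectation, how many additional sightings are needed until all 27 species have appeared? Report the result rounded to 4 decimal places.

100.8259

With k distinct species already seen, the next new one takes an expected 27/(27-k) sightings.
Sum over k = 4,...,26: E = 27/23 + 27/22 + 27/21 + ... + 27/2 + 27/1 = 100.82587.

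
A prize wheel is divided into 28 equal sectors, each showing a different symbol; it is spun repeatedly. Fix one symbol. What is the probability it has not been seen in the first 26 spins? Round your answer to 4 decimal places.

Each spin misses the fixed symbol with probability (28-1)/28 = 27/28, independently.
P(still missing after 26) = (27/28)^26 = 0.38846.

0.3885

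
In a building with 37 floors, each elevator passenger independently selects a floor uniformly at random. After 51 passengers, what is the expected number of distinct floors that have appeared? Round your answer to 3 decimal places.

27.852

For each floor, P(seen in 51 passengers) = 1 - (36/37)^51 = 0.7527.
By linearity of expectation, E[distinct seen] = 37·(1 - (36/37)^51) = 27.8517.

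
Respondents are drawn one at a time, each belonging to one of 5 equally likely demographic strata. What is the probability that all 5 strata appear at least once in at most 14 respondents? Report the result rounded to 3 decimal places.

By inclusion–exclusion over which strata are missing,
P(all seen) = Σ_{j=0}^{5} (-1)^j C(5,j)((5-j)/5)^14
= 1.0000 - 0.2199 + 0.0078 - 0.0000 + 0.0000 - 0.0000
= 0.7879.

0.788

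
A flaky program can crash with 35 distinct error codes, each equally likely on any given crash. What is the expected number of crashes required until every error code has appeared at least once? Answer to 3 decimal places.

145.137

Split into phases: going from k distinct to k+1 distinct takes on average 35/(35-k) crashes.
E[T] = 35/35 + 35/34 + 35/33 + ... + 35/2 + 35/1 = 35·H_{35}.
H_{35} = 4.1468, so E[T] = 145.1373.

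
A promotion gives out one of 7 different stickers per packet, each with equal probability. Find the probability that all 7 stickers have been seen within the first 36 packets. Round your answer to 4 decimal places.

By inclusion–exclusion over which stickers are missing,
P(all seen) = Σ_{j=0}^{7} (-1)^j C(7,j)((7-j)/7)^36
= 1.00000 - 0.02723 + 0.00012 - 0.00000 + 0.00000 - 0.00000 + 0.00000 - 0.00000
= 0.97289.

0.9729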